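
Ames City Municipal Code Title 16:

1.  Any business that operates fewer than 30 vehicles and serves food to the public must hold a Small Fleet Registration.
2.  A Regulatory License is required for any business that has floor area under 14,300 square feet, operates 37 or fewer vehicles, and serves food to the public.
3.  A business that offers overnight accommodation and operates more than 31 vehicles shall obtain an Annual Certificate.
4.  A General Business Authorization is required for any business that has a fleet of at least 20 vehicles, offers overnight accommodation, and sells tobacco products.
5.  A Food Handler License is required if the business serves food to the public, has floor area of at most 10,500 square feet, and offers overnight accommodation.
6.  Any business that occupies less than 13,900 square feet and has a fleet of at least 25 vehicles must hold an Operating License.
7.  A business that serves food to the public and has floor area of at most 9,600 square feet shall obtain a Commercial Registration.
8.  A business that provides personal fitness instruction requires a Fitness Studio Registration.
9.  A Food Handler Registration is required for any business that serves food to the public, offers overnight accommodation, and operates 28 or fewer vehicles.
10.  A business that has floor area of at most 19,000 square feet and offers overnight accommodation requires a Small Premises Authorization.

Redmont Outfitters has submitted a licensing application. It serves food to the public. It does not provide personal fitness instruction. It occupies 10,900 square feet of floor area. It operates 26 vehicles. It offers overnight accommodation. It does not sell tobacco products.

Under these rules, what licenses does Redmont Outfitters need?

1. vehicles 26 < 30; serves food to the public → Small Fleet Registration required.
2. floor area 10,900 square feet < 14,300 square feet; vehicles 26 ≤ 37; serves food to the public → Regulatory License required.
3. offers overnight accommodation; vehicles 26 ≤ 31 → Annual Certificate not required.
4. vehicles 26 ≥ 20; offers overnight accommodation; does not sell tobacco products → General Business Authorization not required.
5. serves food to the public; floor area 10,900 square feet > 10,500 square feet; offers overnight accommodation → Food Handler License not required.
6. floor area 10,900 square feet < 13,900 square feet; vehicles 26 ≥ 25 → Operating License required.
7. serves food to the public; floor area 10,900 square feet > 9,600 square feet → Commercial Registration not required.
8. does not provide personal fitness instruction → Fitness Studio Registration not required.
9. serves food to the public; offers overnight accommodation; vehicles 26 ≤ 28 → Food Handler Registration required.
10. floor area 10,900 square feet ≤ 19,000 square feet; offers overnight accommodation → Small Premises Authorization required.

Food Handler Registration, Operating License, Regulatory License, Small Fleet Registration, Small Premises Authorization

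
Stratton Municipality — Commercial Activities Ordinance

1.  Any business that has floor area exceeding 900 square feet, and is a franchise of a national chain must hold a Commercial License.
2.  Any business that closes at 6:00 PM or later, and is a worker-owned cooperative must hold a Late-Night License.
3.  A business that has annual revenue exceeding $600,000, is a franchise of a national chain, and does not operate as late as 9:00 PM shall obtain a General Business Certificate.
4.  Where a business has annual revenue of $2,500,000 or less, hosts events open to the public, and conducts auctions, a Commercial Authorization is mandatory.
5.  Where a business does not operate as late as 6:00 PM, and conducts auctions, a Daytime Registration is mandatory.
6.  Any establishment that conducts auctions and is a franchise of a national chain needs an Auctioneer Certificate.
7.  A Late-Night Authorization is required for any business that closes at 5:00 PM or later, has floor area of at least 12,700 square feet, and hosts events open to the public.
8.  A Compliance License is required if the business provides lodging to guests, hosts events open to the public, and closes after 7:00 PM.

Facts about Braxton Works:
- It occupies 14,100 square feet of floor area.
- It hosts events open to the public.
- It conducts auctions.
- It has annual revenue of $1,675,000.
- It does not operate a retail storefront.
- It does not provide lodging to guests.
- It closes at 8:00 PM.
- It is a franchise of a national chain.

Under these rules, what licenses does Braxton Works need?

Auctioneer Certificate, Commercial Authorization, Commercial License, General Business Certificate, Late-Night Authorization

1. floor area 14,100 square feet > 900 square feet; is a franchise of a national chain → Commercial License required.
2. closes 8:00 PM, after 6:00 PM; is a franchise of a national chain (not: is a worker-owned cooperative) → Late-Night License not required.
3. revenue $1,675,000 > $600,000; is a franchise of a national chain; closes 8:00 PM, at/before 9:00 PM → General Business Certificate required.
4. revenue $1,675,000 ≤ $2,500,000; hosts events open to the public; conducts auctions → Commercial Authorization required.
5. closes 8:00 PM, after 6:00 PM; conducts auctions → Daytime Registration not required.
6. conducts auctions; is a franchise of a national chain → Auctioneer Certificate required.
7. closes 8:00 PM, after 5:00 PM; floor area 14,100 square feet ≥ 12,700 square feet; hosts events open to the public → Late-Night Authorization required.
8. does not provide lodging to guests; hosts events open to the public; closes 8:00 PM, after 7:00 PM → Compliance License not required.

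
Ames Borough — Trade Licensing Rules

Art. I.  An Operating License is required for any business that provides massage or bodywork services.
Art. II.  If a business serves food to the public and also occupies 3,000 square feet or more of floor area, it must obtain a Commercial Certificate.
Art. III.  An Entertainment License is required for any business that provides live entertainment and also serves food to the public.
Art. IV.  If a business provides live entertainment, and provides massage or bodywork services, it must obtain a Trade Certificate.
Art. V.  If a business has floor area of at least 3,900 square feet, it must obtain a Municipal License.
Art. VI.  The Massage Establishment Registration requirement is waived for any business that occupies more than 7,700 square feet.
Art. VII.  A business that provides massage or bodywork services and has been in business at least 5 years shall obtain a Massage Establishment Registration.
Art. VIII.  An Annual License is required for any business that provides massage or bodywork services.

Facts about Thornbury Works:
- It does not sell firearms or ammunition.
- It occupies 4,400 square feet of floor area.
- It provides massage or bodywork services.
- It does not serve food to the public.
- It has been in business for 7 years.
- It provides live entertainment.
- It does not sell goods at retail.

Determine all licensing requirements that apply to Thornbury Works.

Art. I. provides massage or bodywork services → Operating License required.
Art. II. does not serve food to the public; floor area 4,400 square feet ≥ 3,000 square feet → Commercial Certificate not required.
Art. III. provides live entertainment; does not serve food to the public → Entertainment License not required.
Art. IV. provides live entertainment; provides massage or bodywork services → Trade Certificate required.
Art. V. floor area 4,400 square feet ≥ 3,900 square feet → Municipal License required.
Art. VI. floor area 4,400 square feet ≤ 7,700 square feet → Massage Establishment Registration exemption does not apply.
Art. VII. provides massage or bodywork services; years in business 7 ≥ 5 → Massage Establishment Registration required.
Art. VIII. provides massage or bodywork services → Annual License required.

Annual License, Massage Establishment Registration, Municipal License, Operating License, Trade Certificate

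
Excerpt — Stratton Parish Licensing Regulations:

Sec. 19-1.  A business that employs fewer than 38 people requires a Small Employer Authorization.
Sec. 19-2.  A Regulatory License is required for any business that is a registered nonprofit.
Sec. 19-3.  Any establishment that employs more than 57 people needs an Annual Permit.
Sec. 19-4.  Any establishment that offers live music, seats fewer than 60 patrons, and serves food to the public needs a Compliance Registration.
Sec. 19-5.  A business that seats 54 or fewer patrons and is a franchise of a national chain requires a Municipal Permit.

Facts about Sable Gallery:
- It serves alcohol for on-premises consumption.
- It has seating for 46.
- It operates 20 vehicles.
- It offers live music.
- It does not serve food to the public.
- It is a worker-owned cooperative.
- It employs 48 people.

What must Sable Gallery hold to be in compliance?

None

Sec. 19-1. employees 48 ≥ 38 → Small Employer Authorization not required.
Sec. 19-2. is a worker-owned cooperative (not: is a registered nonprofit) → Regulatory License not required.
Sec. 19-3. employees 48 ≤ 57 → Annual Permit not required.
Sec. 19-4. offers live music; seating 46 < 60; does not serve food to the public → Compliance Registration not required.
Sec. 19-5. seating 46 ≤ 54; is a worker-owned cooperative (not: is a franchise of a national chain) → Municipal Permit not required.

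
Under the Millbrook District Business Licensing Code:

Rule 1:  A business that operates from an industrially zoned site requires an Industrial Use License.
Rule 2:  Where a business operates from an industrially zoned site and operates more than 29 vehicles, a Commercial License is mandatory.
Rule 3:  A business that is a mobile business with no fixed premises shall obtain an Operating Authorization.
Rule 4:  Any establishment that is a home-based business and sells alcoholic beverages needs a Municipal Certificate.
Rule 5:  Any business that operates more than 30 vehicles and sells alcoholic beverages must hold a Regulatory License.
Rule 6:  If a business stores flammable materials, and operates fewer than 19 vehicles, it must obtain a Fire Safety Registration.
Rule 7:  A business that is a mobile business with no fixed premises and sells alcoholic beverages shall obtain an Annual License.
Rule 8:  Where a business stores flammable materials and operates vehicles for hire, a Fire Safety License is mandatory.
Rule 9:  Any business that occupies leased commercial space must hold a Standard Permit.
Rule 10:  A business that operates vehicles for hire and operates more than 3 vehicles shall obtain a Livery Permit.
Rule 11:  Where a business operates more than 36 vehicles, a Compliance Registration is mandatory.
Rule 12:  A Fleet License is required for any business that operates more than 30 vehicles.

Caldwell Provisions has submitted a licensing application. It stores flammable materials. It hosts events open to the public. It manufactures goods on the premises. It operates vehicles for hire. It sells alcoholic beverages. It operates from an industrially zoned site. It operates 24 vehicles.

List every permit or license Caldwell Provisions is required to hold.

Rule 1: operates from an industrially zoned site → Industrial Use License required.
Rule 2: operates from an industrially zoned site; vehicles 24 ≤ 29 → Commercial License not required.
Rule 3: operates from an industrially zoned site (not: is a mobile business with no fixed premises) → Operating Authorization not required.
Rule 4: operates from an industrially zoned site (not: is a home-based business); sells alcoholic beverages → Municipal Certificate not required.
Rule 5: vehicles 24 ≤ 30; sells alcoholic beverages → Regulatory License not required.
Rule 6: stores flammable materials; vehicles 24 ≥ 19 → Fire Safety Registration not required.
Rule 7: operates from an industrially zoned site (not: is a mobile business with no fixed premises); sells alcoholic beverages → Annual License not required.
Rule 8: stores flammable materials; operates vehicles for hire → Fire Safety License required.
Rule 9: operates from an industrially zoned site (not: occupies leased commercial space) → Standard Permit not required.
Rule 10: operates vehicles for hire; vehicles 24 > 3 → Livery Permit required.
Rule 11: vehicles 24 ≤ 36 → Compliance Registration not required.
Rule 12: vehicles 24 ≤ 30 → Fleet License not required.

Fire Safety License, Industrial Use License, Livery Permit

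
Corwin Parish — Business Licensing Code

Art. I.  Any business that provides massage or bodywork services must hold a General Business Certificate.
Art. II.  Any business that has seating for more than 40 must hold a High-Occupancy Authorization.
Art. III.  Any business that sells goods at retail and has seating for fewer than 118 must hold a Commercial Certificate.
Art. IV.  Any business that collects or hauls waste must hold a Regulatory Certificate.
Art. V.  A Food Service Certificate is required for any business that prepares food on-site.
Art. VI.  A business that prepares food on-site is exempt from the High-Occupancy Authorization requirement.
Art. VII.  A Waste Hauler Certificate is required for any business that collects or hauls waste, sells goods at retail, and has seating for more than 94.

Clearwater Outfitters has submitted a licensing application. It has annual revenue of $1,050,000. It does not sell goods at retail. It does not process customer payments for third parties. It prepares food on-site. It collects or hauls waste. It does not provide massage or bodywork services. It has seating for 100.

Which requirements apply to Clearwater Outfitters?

Art. I. does not provide massage or bodywork services → General Business Certificate not required.
Art. II. seating 100 > 40 → High-Occupancy Authorization required.
Art. III. does not sell goods at retail; seating 100 < 118 → Commercial Certificate not required.
Art. IV. collects or hauls waste → Regulatory Certificate required.
Art. V. prepares food on-site → Food Service Certificate required.
Art. VI. prepares food on-site → exempt from High-Occupancy Authorization.
Art. VII. collects or hauls waste; does not sell goods at retail; seating 100 > 94 → Waste Hauler Certificate not required.

Food Service Certificate, Regulatory Certificate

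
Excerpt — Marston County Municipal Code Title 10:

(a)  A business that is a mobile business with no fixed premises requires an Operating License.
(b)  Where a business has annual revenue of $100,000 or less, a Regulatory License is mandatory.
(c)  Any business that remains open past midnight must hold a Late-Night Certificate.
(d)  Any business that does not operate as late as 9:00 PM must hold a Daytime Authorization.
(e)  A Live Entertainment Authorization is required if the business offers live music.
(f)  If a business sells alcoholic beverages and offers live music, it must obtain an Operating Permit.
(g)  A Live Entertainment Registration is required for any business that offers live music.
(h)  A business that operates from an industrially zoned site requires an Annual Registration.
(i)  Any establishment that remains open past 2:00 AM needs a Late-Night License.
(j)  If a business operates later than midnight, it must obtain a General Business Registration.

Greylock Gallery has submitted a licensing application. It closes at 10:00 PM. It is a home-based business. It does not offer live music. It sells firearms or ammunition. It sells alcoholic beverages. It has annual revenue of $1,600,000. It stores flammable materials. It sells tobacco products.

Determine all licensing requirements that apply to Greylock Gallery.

(a) is a home-based business (not: is a mobile business with no fixed premises) → Operating License not required.
(b) revenue $1,600,000 > $100,000 → Regulatory License not required.
(c) closes 10:00 PM, at/before midnight → Late-Night Certificate not required.
(d) closes 10:00 PM, after 9:00 PM → Daytime Authorization not required.
(e) does not offer live music → Live Entertainment Authorization not required.
(f) sells alcoholic beverages; does not offer live music → Operating Permit not required.
(g) does not offer live music → Live Entertainment Registration not required.
(h) is a home-based business (not: operates from an industrially zoned site) → Annual Registration not required.
(i) closes 10:00 PM, at/before 2:00 AM → Late-Night License not required.
(j) closes 10:00 PM, at/before midnight → General Business Registration not required.

None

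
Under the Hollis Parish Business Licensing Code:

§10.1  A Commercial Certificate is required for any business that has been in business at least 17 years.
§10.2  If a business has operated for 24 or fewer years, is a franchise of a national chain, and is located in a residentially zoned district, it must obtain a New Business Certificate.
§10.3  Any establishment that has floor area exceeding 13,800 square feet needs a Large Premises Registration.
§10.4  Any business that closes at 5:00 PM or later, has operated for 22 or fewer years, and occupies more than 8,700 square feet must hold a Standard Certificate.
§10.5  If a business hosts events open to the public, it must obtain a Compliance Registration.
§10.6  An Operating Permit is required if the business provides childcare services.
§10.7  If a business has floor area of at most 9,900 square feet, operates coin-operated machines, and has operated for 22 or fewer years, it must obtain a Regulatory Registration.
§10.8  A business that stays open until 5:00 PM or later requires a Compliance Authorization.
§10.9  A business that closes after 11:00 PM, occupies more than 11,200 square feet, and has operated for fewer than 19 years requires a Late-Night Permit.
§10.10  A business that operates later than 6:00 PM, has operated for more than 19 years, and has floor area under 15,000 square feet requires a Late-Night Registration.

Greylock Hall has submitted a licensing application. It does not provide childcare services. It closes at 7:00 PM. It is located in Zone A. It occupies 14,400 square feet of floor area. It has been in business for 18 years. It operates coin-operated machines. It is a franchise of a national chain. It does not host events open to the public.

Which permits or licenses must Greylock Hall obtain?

§10.1 years in business 18 ≥ 17 → Commercial Certificate required.
§10.2 years in business 18 ≤ 24; is a franchise of a national chain; is located in Zone A (not: is located in a residentially zoned district) → New Business Certificate not required.
§10.3 floor area 14,400 square feet > 13,800 square feet → Large Premises Registration required.
§10.4 closes 7:00 PM, after 5:00 PM; years in business 18 ≤ 22; floor area 14,400 square feet > 8,700 square feet → Standard Certificate required.
§10.5 does not host events open to the public → Compliance Registration not required.
§10.6 does not provide childcare services → Operating Permit not required.
§10.7 floor area 14,400 square feet > 9,900 square feet; operates coin-operated machines; years in business 18 ≤ 22 → Regulatory Registration not required.
§10.8 closes 7:00 PM, after 5:00 PM → Compliance Authorization required.
§10.9 closes 7:00 PM, at/before 11:00 PM; floor area 14,400 square feet > 11,200 square feet; years in business 18 < 19 → Late-Night Permit not required.
§10.10 closes 7:00 PM, after 6:00 PM; years in business 18 ≤ 19; floor area 14,400 square feet < 15,000 square feet → Late-Night Registration not required.

Commercial Certificate, Compliance Authorization, Large Premises Registration, Standard Certificate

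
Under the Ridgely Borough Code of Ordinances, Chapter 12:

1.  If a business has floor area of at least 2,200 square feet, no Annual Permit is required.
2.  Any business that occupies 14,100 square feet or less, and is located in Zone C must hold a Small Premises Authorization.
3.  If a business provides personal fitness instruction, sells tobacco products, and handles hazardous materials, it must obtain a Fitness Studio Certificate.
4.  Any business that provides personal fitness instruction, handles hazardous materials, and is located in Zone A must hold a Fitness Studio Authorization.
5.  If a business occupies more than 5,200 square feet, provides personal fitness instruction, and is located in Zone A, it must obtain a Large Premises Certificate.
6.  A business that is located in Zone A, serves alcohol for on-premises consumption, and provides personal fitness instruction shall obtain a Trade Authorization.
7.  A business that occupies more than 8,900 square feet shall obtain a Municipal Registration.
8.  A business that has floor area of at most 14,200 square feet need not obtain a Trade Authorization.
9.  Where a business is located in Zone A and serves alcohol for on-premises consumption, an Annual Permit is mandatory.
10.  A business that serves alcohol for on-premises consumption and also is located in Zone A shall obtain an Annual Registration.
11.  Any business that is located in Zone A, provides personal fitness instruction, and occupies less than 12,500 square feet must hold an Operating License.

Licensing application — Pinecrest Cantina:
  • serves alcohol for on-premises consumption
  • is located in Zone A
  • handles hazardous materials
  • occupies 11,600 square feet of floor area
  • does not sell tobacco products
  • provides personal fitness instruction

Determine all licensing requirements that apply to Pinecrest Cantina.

1. floor area 11,600 square feet ≥ 2,200 square feet → exempt from Annual Permit.
2. floor area 11,600 square feet ≤ 14,100 square feet; is located in Zone A (not: is located in Zone C) → Small Premises Authorization not required.
3. provides personal fitness instruction; does not sell tobacco products; handles hazardous materials → Fitness Studio Certificate not required.
4. provides personal fitness instruction; handles hazardous materials; is located in Zone A → Fitness Studio Authorization required.
5. floor area 11,600 square feet > 5,200 square feet; provides personal fitness instruction; is located in Zone A → Large Premises Certificate required.
6. is located in Zone A; serves alcohol for on-premises consumption; provides personal fitness instruction → Trade Authorization required.
7. floor area 11,600 square feet > 8,900 square feet → Municipal Registration required.
8. floor area 11,600 square feet ≤ 14,200 square feet → exempt from Trade Authorization.
9. is located in Zone A; serves alcohol for on-premises consumption → Annual Permit required.
10. serves alcohol for on-premises consumption; is located in Zone A → Annual Registration required.
11. is located in Zone A; provides personal fitness instruction; floor area 11,600 square feet < 12,500 square feet → Operating License required.

Annual Registration, Fitness Studio Authorization, Large Premises Certificate, Municipal Registration, Operating License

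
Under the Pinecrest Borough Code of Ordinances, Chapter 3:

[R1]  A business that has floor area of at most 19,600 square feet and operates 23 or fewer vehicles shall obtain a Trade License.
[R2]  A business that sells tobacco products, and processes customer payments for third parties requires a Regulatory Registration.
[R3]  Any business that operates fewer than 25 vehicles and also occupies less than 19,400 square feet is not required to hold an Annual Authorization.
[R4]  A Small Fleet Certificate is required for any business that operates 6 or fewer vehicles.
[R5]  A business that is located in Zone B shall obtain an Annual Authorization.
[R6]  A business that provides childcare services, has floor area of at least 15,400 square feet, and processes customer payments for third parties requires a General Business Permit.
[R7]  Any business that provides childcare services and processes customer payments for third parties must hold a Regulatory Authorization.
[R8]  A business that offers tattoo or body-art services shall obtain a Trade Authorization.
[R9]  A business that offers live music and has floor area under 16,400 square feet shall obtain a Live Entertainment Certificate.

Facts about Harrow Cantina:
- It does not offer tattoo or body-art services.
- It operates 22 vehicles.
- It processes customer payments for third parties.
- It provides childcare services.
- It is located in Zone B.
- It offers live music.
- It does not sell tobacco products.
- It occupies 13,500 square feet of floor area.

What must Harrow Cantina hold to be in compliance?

[R1] floor area 13,500 square feet ≤ 19,600 square feet; vehicles 22 ≤ 23 → Trade License required.
[R2] does not sell tobacco products; processes customer payments for third parties → Regulatory Registration not required.
[R3] vehicles 22 < 25; floor area 13,500 square feet < 19,400 square feet → exempt from Annual Authorization.
[R4] vehicles 22 > 6 → Small Fleet Certificate not required.
[R5] is located in Zone B → Annual Authorization required.
[R6] provides childcare services; floor area 13,500 square feet < 15,400 square feet; processes customer payments for third parties → General Business Permit not required.
[R7] provides childcare services; processes customer payments for third parties → Regulatory Authorization required.
[R8] does not offer tattoo or body-art services → Trade Authorization not required.
[R9] offers live music; floor area 13,500 square feet < 16,400 square feet → Live Entertainment Certificate required.

Live Entertainment Certificate, Regulatory Authorization, Trade License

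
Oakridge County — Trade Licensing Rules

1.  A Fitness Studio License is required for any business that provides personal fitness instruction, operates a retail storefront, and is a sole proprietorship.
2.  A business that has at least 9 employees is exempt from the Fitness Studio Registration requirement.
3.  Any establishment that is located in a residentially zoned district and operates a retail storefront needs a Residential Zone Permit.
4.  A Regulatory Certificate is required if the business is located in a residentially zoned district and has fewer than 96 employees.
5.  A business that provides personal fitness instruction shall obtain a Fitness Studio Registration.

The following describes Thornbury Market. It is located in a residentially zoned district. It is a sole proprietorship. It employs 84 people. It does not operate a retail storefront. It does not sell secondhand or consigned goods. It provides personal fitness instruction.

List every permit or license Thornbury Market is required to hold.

Regulatory Certificate

1. provides personal fitness instruction; does not operate a retail storefront; is a sole proprietorship → Fitness Studio License not required.
2. employees 84 ≥ 9 → exempt from Fitness Studio Registration.
3. is located in a residentially zoned district; does not operate a retail storefront → Residential Zone Permit not required.
4. is located in a residentially zoned district; employees 84 < 96 → Regulatory Certificate required.
5. provides personal fitness instruction → Fitness Studio Registration required.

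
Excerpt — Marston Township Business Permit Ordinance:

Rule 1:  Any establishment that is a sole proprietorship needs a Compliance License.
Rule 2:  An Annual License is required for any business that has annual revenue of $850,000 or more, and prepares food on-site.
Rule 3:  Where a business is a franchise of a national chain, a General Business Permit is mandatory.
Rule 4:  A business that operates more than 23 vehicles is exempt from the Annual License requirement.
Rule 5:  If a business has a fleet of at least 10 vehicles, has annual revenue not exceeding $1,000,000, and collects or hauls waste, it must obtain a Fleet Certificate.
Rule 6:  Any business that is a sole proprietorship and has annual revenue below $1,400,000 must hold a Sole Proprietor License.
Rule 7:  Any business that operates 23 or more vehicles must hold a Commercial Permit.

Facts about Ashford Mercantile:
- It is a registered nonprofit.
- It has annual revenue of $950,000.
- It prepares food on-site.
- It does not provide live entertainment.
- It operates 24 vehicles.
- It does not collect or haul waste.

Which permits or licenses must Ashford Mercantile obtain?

Commercial Permit

Rule 1: is a registered nonprofit (not: is a sole proprietorship) → Compliance License not required.
Rule 2: revenue $950,000 ≥ $850,000; prepares food on-site → Annual License required.
Rule 3: is a registered nonprofit (not: is a franchise of a national chain) → General Business Permit not required.
Rule 4: vehicles 24 > 23 → exempt from Annual License.
Rule 5: vehicles 24 ≥ 10; revenue $950,000 ≤ $1,000,000; does not collect or haul waste → Fleet Certificate not required.
Rule 6: is a registered nonprofit (not: is a sole proprietorship); revenue $950,000 < $1,400,000 → Sole Proprietor License not required.
Rule 7: vehicles 24 ≥ 23 → Commercial Permit required.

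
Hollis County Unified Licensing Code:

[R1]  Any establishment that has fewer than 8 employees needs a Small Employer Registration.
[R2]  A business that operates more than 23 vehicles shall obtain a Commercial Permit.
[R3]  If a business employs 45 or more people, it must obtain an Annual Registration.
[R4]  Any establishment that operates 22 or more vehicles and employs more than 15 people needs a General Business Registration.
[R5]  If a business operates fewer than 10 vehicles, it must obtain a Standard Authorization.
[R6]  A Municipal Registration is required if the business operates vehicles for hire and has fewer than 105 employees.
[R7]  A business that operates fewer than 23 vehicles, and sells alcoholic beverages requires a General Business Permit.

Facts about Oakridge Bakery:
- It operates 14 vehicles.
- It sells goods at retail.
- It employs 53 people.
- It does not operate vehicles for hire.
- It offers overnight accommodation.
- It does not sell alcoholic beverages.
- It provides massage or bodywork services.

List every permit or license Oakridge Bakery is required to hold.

[R1] employees 53 ≥ 8 → Small Employer Registration not required.
[R2] vehicles 14 ≤ 23 → Commercial Permit not required.
[R3] employees 53 ≥ 45 → Annual Registration required.
[R4] vehicles 14 < 22; employees 53 > 15 → General Business Registration not required.
[R5] vehicles 14 ≥ 10 → Standard Authorization not required.
[R6] does not operate vehicles for hire; employees 53 < 105 → Municipal Registration not required.
[R7] vehicles 14 < 23; does not sell alcoholic beverages → General Business Permit not required.

Annual Registration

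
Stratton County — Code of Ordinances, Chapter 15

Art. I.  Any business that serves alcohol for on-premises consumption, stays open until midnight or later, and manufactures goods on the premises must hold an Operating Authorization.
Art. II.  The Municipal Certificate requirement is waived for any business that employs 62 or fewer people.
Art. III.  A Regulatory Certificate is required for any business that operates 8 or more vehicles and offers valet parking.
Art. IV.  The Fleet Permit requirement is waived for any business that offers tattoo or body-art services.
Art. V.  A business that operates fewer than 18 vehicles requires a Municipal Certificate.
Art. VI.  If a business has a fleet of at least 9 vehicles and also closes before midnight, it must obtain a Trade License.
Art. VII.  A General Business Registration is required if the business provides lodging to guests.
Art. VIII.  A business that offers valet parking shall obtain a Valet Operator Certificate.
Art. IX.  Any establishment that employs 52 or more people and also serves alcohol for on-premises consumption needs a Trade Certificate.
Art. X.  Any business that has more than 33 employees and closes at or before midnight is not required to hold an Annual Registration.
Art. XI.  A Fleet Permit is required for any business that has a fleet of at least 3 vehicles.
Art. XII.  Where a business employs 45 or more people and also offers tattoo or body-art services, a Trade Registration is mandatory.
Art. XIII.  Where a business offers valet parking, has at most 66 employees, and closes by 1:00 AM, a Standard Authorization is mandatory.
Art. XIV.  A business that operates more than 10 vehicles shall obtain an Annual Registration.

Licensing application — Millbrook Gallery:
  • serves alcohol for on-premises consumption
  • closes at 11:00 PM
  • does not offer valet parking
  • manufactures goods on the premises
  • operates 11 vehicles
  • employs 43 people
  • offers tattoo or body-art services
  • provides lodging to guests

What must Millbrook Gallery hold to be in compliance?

Art. I. serves alcohol for on-premises consumption; closes 11:00 PM, at/before midnight; manufactures goods on the premises → Operating Authorization not required.
Art. II. employees 43 ≤ 62 → exempt from Municipal Certificate.
Art. III. vehicles 11 ≥ 8; does not offer valet parking → Regulatory Certificate not required.
Art. IV. offers tattoo or body-art services → exempt from Fleet Permit.
Art. V. vehicles 11 < 18 → Municipal Certificate required.
Art. VI. vehicles 11 ≥ 9; closes 11:00 PM, at/before midnight → Trade License required.
Art. VII. provides lodging to guests → General Business Registration required.
Art. VIII. does not offer valet parking → Valet Operator Certificate not required.
Art. IX. employees 43 < 52; serves alcohol for on-premises consumption → Trade Certificate not required.
Art. X. employees 43 > 33; closes 11:00 PM, at/before midnight → exempt from Annual Registration.
Art. XI. vehicles 11 ≥ 3 → Fleet Permit required.
Art. XII. employees 43 < 45; offers tattoo or body-art services → Trade Registration not required.
Art. XIII. does not offer valet parking; employees 43 ≤ 66; closes 11:00 PM, at/before 1:00 AM → Standard Authorization not required.
Art. XIV. vehicles 11 > 10 → Annual Registration required.

General Business Registration, Trade License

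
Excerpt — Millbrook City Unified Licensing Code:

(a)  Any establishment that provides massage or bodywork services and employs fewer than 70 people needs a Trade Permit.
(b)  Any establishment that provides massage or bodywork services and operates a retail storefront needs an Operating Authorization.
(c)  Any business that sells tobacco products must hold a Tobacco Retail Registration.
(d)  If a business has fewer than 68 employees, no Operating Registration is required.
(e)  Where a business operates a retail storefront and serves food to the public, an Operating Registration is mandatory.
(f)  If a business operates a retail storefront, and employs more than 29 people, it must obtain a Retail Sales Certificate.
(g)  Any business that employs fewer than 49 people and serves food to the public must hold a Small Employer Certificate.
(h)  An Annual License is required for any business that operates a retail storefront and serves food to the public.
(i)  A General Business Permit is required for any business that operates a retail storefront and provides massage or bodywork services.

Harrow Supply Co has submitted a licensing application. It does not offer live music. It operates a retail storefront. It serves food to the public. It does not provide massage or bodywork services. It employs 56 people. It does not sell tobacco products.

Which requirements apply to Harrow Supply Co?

(a) does not provide massage or bodywork services; employees 56 < 70 → Trade Permit not required.
(b) does not provide massage or bodywork services; operates a retail storefront → Operating Authorization not required.
(c) does not sell tobacco products → Tobacco Retail Registration not required.
(d) employees 56 < 68 → exempt from Operating Registration.
(e) operates a retail storefront; serves food to the public → Operating Registration required.
(f) operates a retail storefront; employees 56 > 29 → Retail Sales Certificate required.
(g) employees 56 ≥ 49; serves food to the public → Small Employer Certificate not required.
(h) operates a retail storefront; serves food to the public → Annual License required.
(i) operates a retail storefront; does not provide massage or bodywork services → General Business Permit not required.

Annual License, Retail Sales Certificate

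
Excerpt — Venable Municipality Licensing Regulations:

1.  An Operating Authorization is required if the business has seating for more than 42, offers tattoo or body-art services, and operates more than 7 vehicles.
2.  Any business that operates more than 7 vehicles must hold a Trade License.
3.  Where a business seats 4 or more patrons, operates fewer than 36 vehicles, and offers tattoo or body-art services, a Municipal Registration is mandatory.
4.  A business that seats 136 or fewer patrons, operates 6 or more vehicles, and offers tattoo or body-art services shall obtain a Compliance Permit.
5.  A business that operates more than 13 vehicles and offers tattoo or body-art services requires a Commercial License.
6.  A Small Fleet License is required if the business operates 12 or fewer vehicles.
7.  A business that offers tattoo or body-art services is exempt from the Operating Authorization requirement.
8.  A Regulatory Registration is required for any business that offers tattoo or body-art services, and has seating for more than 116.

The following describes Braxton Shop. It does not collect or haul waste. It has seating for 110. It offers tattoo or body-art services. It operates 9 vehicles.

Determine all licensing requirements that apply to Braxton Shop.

1. seating 110 > 42; offers tattoo or body-art services; vehicles 9 > 7 → Operating Authorization required.
2. vehicles 9 > 7 → Trade License required.
3. seating 110 ≥ 4; vehicles 9 < 36; offers tattoo or body-art services → Municipal Registration required.
4. seating 110 ≤ 136; vehicles 9 ≥ 6; offers tattoo or body-art services → Compliance Permit required.
5. vehicles 9 ≤ 13; offers tattoo or body-art services → Commercial License not required.
6. vehicles 9 ≤ 12 → Small Fleet License required.
7. offers tattoo or body-art services → exempt from Operating Authorization.
8. offers tattoo or body-art services; seating 110 ≤ 116 → Regulatory Registration not required.

Compliance Permit, Municipal Registration, Small Fleet License, Trade License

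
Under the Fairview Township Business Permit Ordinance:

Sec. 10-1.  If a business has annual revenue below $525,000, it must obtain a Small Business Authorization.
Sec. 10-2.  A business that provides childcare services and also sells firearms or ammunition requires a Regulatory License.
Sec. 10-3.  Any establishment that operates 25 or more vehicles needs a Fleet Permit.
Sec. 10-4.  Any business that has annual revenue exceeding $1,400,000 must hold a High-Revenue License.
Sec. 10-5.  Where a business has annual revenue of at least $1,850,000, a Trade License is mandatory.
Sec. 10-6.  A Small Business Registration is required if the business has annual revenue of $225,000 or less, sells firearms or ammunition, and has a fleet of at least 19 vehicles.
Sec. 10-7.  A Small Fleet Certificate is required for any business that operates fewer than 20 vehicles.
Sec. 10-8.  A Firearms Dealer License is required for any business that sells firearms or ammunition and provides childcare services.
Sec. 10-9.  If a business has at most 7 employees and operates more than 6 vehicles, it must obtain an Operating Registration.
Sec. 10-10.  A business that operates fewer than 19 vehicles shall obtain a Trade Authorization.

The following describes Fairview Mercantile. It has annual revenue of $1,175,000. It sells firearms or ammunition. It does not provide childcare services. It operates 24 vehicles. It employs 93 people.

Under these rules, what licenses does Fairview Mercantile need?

None

Sec. 10-1. revenue $1,175,000 ≥ $525,000 → Small Business Authorization not required.
Sec. 10-2. does not provide childcare services; sells firearms or ammunition → Regulatory License not required.
Sec. 10-3. vehicles 24 < 25 → Fleet Permit not required.
Sec. 10-4. revenue $1,175,000 ≤ $1,400,000 → High-Revenue License not required.
Sec. 10-5. revenue $1,175,000 < $1,850,000 → Trade License not required.
Sec. 10-6. revenue $1,175,000 > $225,000; sells firearms or ammunition; vehicles 24 ≥ 19 → Small Business Registration not required.
Sec. 10-7. vehicles 24 ≥ 20 → Small Fleet Certificate not required.
Sec. 10-8. sells firearms or ammunition; does not provide childcare services → Firearms Dealer License not required.
Sec. 10-9. employees 93 > 7; vehicles 24 > 6 → Operating Registration not required.
Sec. 10-10. vehicles 24 ≥ 19 → Trade Authorization not required.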